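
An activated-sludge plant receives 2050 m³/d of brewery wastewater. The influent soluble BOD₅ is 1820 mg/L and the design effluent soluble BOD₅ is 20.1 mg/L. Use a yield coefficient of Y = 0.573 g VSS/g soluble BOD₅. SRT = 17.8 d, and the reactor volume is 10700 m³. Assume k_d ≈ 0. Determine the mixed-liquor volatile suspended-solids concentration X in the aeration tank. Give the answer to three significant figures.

Without decay, X = Y Q (S₀−S) θ_c / V = 0.573 × 2050 × (1820 − 20.1) × 17.8 / 10700 = 3517 mg/L.

X ≈ 3520 mg/L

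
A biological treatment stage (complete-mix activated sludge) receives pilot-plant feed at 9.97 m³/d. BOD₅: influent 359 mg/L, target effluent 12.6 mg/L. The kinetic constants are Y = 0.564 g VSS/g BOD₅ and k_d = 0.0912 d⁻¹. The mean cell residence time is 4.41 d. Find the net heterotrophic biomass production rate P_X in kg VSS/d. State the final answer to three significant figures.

P_X ≈ 1.39 kg VSS/d

Correct the yield for decay: Y_obs = Y/(1 + k_d θ_c) = 0.564 / (1 + 0.0912 × 4.41) = 0.564 / 1.402 = 0.4022.
ΔS = 359 − 12.6 = 346.4 mg/L, so the substrate removal rate is 9.97 × 346.4/1000 = 3.454 kg BOD₅/d.
Net biomass production P_X = Y_obs × Q·(S₀ − S) = 0.4022 × 3.454 = 1.389 kg VSS/d.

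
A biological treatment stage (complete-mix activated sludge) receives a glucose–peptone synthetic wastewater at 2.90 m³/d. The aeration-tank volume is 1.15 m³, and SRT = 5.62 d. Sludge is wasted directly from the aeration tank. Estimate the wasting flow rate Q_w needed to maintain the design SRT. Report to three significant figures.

For wasting at MLVSS concentration, Q_w = V/θ_c = 1.150/5.62 = 0.2046 m³/d.

Q_w ≈ 0.205 m³/d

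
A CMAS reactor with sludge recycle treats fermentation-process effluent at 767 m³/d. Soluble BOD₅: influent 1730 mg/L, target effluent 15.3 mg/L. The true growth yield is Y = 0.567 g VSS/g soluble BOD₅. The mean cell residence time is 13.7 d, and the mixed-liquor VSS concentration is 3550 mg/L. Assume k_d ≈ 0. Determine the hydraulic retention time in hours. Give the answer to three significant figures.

Biomass mass balance (decay neglected): V·X = Y·Q·(S₀ − S)·θ_c, so V = 0.567 × 767 × (1730 − 15.3) × 13.7 / 3550 = 2878 m³.
Hydraulic retention time τ = V/Q = 2878 / 767 = 3.752 d = 90.05 h.

τ ≈ 90.0 h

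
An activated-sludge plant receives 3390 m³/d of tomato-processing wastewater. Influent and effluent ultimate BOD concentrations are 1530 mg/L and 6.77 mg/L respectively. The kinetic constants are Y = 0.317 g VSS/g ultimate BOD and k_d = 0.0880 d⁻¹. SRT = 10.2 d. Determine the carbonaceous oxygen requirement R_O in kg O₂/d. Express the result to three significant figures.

R_O ≈ 3940 kg O₂/d

Y_obs = Y / (1 + k_d θ_c) = 0.317 / (1 + 0.0880 × 10.2) = 0.317 / 1.898 = 0.1671.
Substrate removed = Q·(S₀ − S) = 3390 m³/d × (1530 − 6.77) g/m³ = 5.16×10^6 g/d = 5164 kg/d.
P_X = Y_obs·Q·(S₀ − S) = 0.1671 × 5164 = 862.6 kg VSS/d.
R_O = Q·ΔS − 1.42 P_X = 5164 − 1225 = 3939 kg O₂/d.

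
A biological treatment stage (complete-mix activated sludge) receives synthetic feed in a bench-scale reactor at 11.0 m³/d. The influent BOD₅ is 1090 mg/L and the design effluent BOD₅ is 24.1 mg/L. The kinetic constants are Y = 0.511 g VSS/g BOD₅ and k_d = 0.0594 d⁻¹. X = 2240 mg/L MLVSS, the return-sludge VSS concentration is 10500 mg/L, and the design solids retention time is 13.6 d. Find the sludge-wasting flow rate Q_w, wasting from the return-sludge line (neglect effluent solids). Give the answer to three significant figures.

From the SRT design equation V = Y Q (S₀−S) θ_c / [X (1 + k_d θ_c)] = 0.511 × 11.0 × (1090 − 24.1) × 13.6 / [2240 × (1 + 0.0594 × 13.6)] = 8.15×10^4 / 4050 = 20.12 m³.
Q_w = (V·X)/(θ_c X_r) = 20.12 × 2240 / (13.6 × 10500) = 0.3156 m³/d.

Q_w ≈ 0.316 m³/d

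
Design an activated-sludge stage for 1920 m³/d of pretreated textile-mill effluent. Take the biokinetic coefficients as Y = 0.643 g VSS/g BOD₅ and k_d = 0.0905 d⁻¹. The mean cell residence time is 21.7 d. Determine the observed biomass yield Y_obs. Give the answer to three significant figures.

Observed yield with endogenous decay: Y_obs = Y / (1 + k_d·θ_c) = 0.643 / (1 + 0.0905 × 21.7) = 0.643 / 2.964 = 0.2169 g VSS/g BOD₅.

Y_obs ≈ 0.217 g VSS/g BOD₅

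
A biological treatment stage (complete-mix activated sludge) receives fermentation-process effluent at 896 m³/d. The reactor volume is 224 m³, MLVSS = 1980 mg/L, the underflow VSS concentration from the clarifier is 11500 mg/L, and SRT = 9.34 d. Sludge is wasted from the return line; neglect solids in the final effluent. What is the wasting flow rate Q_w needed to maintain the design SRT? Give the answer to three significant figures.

Q_w = (V·X)/(θ_c X_r) = 224.0 × 1980 / (9.34 × 11500) = 4.129 m³/d.

Q_w ≈ 4.13 m³/d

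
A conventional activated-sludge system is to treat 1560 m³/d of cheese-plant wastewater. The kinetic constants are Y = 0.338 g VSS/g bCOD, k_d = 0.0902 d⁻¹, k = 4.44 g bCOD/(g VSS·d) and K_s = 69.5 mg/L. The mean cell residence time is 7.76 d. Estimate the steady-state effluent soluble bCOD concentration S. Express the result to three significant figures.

Effluent substrate depends only on kinetics and SRT: S = K_s(1 + k_d θ_c) / [θ_c(Yk − k_d) − 1] = 69.5 × (1 + 0.0902 × 7.76) / [7.76 × (0.338 × 4.44 − 0.0902) − 1] = 118.1 / 9.946 = 11.88 mg/L.

S ≈ 11.9 mg/L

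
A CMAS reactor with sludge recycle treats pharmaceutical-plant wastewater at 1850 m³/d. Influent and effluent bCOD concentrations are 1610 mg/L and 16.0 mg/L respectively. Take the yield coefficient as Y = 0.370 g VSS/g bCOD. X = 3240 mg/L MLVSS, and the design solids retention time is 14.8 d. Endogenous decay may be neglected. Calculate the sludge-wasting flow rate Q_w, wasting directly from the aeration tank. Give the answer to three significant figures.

Q_w ≈ 337 m³/d

V·X = Y·Q·ΔS·θ_c gives V = 0.370 × 1850 × (1610 − 16.0) × 14.8 / 3240 = 4984 m³.
Wasting from the aeration tank: Q_w = V / θ_c = 4984 / 14.8 = 336.8 m³/d.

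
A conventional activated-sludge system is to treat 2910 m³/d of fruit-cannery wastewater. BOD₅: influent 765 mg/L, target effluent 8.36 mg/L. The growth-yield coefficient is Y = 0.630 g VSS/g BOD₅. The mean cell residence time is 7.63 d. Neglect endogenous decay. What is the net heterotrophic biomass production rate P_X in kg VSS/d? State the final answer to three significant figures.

Since k_d ≈ 0, Y_obs = Y = 0.630 g VSS/g BOD₅.
ΔS = 765 − 8.36 = 756.6 mg/L, so the substrate removal rate is 2910 × 756.6/1000 = 2202 kg BOD₅/d.
So the net sludge growth is P_X = 0.6300 × 2202 = 1387 kg VSS/d.

P_X ≈ 1390 kg VSS/d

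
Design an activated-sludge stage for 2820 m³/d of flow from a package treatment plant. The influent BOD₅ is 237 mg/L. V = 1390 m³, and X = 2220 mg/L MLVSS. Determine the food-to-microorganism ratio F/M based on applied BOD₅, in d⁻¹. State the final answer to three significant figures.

F/M ≈ 0.217 d⁻¹

Food-to-microorganism ratio F/M = Q S₀ / (V X) = 2820 × 237 / (1390 × 2220) = 0.2166 d⁻¹.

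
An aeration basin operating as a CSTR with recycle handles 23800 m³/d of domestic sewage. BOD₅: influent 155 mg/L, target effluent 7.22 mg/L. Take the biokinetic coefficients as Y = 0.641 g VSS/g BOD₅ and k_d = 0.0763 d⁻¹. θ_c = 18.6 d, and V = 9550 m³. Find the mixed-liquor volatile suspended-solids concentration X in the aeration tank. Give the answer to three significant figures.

X = Y·Q·ΔS·θ_c / [V·(1 + k_d θ_c)] = 0.641 × 23800 × (155 − 7.22) × 18.6 / [9550 × (1 + 0.0763 × 18.6)] = 1815 mg/L.

X ≈ 1820 mg/L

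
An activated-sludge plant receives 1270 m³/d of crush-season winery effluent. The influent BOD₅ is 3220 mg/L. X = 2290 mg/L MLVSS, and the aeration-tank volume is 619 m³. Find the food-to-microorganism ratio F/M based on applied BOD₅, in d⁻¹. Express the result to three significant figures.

F/M ≈ 2.88 d⁻¹

Food-to-microorganism ratio F/M = Q S₀ / (V X) = 1270 × 3220 / (619.0 × 2290) = 2.885 d⁻¹.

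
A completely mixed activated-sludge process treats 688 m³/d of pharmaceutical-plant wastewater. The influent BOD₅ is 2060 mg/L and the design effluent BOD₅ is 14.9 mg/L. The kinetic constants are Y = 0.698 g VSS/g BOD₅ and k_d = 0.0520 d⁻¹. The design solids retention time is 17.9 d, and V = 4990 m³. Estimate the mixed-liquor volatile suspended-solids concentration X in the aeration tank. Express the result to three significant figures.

X ≈ 1820 mg/L

From V·X·(1 + k_d·θ_c) = Y·Q·(S₀ − S)·θ_c: X = 0.698 × 688 × (2060 − 14.9) × 17.9 / [4990 × (1 + 0.0520 × 17.9)] = 1825 mg/L.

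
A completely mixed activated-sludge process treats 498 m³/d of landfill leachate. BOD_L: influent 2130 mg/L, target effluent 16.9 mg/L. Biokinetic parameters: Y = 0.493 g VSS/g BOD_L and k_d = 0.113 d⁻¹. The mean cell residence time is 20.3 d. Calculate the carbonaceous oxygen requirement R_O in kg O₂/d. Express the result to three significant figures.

R_O ≈ 829 kg O₂/d

The observed yield is Y_obs = Y/(1 + k_d·θ_c) = 0.493 / (1 + 0.113 × 20.3) = 0.493 / 3.294 = 0.1497 g VSS per g BOD_L removed.
ΔS = 2130 − 16.9 = 2113 mg/L, so the substrate removal rate is 498 × 2113/1000 = 1052 kg BOD_L/d.
Net sludge production P_X = 0.1497 × 1052 = 157.5 kg VSS/d.
Carbonaceous O₂ demand = substrate oxidised − cell-mass equivalent = 1052 − 1.42 × 157.5 = 828.7 kg O₂/d.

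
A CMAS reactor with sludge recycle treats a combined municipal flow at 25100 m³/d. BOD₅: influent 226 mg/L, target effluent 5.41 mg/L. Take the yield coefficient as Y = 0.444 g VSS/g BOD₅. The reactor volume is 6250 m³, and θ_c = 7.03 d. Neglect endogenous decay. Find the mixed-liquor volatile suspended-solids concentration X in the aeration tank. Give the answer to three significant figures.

X ≈ 2770 mg/L

X = Y·Q·ΔS·θ_c / V = 0.444 × 25100 × (226 − 5.41) × 7.03 / 6250 = 2765 mg/L.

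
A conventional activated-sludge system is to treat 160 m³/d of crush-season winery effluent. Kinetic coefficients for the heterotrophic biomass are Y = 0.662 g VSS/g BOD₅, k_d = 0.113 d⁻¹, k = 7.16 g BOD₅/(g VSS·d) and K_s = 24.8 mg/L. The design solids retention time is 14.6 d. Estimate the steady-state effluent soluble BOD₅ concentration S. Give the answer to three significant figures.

From the Monod/SRT balance for a CMAS, S = K_s·(1+k_d θ_c)/[θ_c·(Y k − k_d) − 1] = 24.8 × (1 + 0.113 × 14.6) / [14.6 × (0.662 × 7.16 − 0.113) − 1] = 65.72 / 66.55 = 0.9874 mg/L.

S ≈ 0.987 mg/L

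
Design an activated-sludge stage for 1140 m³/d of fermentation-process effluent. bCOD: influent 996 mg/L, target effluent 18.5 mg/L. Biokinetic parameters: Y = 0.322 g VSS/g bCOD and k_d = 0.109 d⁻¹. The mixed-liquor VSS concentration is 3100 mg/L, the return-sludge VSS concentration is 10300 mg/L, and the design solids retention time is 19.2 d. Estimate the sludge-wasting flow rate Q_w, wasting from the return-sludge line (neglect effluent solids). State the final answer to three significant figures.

From the SRT design equation V = Y Q (S₀−S) θ_c / [X (1 + k_d θ_c)] = 0.322 × 1140 × (996 − 18.5) × 19.2 / [3100 × (1 + 0.109 × 19.2)] = 6.89×10^6 / 9588 = 718.6 m³.
Q_w = (V·X)/(θ_c X_r) = 718.6 × 3100 / (19.2 × 10300) = 11.26 m³/d.

Q_w ≈ 11.3 m³/d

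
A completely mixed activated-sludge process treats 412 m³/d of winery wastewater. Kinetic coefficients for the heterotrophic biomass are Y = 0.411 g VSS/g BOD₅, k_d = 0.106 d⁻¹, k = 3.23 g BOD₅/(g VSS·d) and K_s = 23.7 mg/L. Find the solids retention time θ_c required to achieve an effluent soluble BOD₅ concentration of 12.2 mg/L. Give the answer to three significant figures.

θ_c ≈ 2.90 d

At the target effluent, Y k S/(K_s+S) = 0.411×3.23×12.2/35.90 = 0.4511 d⁻¹.
1/θ_c = 0.4511 − 0.106 = 0.3451 d⁻¹, so θ_c = 2.897 d.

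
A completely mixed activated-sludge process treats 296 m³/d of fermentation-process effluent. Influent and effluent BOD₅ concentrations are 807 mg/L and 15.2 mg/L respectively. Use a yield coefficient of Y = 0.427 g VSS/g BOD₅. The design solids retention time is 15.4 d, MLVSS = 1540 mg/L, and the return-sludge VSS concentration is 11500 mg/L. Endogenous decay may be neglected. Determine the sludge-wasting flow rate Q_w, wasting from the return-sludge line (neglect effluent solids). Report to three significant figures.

V·X = Y·Q·ΔS·θ_c gives V = 0.427 × 296 × (807 − 15.2) × 15.4 / 1540 = 1001 m³.
Wasting from the return line (neglecting effluent solids): Q_w = V·X / (θ_c·X_r) = 1001 × 1540 / (15.4 × 11500) = 8.702 m³/d.

Q_w ≈ 8.70 m³/d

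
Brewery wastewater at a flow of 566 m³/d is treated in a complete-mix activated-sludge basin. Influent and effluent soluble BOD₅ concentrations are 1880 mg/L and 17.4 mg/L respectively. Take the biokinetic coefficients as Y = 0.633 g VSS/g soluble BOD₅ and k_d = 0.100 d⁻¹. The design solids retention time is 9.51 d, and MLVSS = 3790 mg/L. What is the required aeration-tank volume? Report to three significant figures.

V ≈ 858 m³

Steady-state biomass mass balance: V·X·(1 + k_d·θ_c) = Y·Q·(S₀ − S)·θ_c, so V = 0.633 × 566 × (1880 − 17.4) × 9.51 / [3790 × (1 + 0.100 × 9.51)] = 6.35×10^6 / 7394 = 858.3 m³.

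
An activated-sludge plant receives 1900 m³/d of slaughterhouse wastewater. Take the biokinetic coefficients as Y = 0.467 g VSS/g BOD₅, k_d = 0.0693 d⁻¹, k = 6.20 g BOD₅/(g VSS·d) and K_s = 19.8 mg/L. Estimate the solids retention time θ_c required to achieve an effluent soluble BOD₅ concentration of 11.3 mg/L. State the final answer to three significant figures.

At the target effluent, Y k S/(K_s+S) = 0.467×6.20×11.3/31.10 = 1.052 d⁻¹.
Then 1/θ_c = μ − k_d = 1.052 − 0.0693 = 0.9827 d⁻¹, giving θ_c = 1.018 d.

θ_c ≈ 1.02 d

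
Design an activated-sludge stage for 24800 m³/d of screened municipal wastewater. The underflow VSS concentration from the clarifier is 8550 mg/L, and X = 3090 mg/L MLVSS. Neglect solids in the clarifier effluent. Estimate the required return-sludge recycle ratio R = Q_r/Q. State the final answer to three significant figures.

R ≈ 0.566

Solids balance on the clarifier gives (1+R)X = R·X_r, so R = X/(X_r − X) = 3090 / (8550 − 3090) = 0.5659.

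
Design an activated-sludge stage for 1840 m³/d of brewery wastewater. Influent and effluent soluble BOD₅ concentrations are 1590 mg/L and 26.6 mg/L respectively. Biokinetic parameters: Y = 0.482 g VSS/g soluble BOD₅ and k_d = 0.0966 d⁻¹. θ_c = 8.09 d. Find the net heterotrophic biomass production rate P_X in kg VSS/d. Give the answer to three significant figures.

Y_obs = Y / (1 + k_d θ_c) = 0.482 / (1 + 0.0966 × 8.09) = 0.482 / 1.781 = 0.2706.
ΔS = 1590 − 26.6 = 1563 mg/L, so the substrate removal rate is 1840 × 1563/1000 = 2877 kg soluble BOD₅/d.
P_X = Y_obs · Q(S₀ − S) = 0.2706 × 2877 = 778.3 kg VSS/d.

P_X ≈ 778 kg VSS/d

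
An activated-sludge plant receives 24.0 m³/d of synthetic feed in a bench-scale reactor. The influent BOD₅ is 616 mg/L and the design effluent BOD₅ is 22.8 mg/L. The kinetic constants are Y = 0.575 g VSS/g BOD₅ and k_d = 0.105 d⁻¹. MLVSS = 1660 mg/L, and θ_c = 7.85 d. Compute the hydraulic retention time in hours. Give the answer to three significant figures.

Steady-state biomass mass balance: V·X·(1 + k_d·θ_c) = Y·Q·(S₀ − S)·θ_c, so V = 0.575 × 24.0 × (616 − 22.8) × 7.85 / [1660 × (1 + 0.105 × 7.85)] = 6.43×10^4 / 3028 = 21.22 m³.
τ = V/Q = 21.22/24.0 = 0.8842 d, or 21.22 h.

τ ≈ 21.2 h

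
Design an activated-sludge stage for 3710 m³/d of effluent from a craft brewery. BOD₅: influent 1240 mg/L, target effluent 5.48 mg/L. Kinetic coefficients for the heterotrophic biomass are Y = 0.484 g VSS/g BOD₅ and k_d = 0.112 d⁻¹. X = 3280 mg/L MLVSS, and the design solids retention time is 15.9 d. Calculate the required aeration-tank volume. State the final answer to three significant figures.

Rearranging the biomass balance for a CMAS with decay, V = Y·Q·ΔS·θ_c / [X·(1+k_d θ_c)] = 0.484 × 3710 × (1240 − 5.48) × 15.9 / [3280 × (1 + 0.112 × 15.9)] = 3.52×10^7 / 9121 = 3864 m³.

V ≈ 3860 m³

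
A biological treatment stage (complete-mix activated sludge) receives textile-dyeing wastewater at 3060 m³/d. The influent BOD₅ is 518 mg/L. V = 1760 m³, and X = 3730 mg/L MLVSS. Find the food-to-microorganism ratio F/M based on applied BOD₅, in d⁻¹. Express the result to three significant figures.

F/M = applied load / biomass = Q·S₀/(V·X) = 3060 × 518 / (1760 × 3730) = 0.2415 d⁻¹.

F/M ≈ 0.241 d⁻¹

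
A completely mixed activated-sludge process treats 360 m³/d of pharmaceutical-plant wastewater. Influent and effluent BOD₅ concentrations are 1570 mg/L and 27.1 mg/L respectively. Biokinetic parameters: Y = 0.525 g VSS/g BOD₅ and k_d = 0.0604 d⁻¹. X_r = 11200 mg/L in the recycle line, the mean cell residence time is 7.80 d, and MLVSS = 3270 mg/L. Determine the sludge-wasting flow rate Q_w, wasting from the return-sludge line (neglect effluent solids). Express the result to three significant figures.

Q_w ≈ 17.7 m³/d

From the SRT design equation V = Y Q (S₀−S) θ_c / [X (1 + k_d θ_c)] = 0.525 × 360 × (1570 − 27.1) × 7.80 / [3270 × (1 + 0.0604 × 7.80)] = 2.27×10^6 / 4811 = 472.8 m³.
Q_w = (V·X)/(θ_c X_r) = 472.8 × 3270 / (7.80 × 11200) = 17.70 m³/d.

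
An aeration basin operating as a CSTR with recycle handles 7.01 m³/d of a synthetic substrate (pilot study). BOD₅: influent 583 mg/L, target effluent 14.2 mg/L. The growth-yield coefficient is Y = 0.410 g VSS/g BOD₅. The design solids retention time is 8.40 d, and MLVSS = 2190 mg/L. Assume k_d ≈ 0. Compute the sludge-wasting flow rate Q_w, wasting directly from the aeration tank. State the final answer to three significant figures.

Q_w ≈ 0.746 m³/d

With k_d = 0 the design equation reduces to V = Y Q (S₀−S) θ_c / X = 0.410 × 7.01 × (583 − 14.2) × 8.40 / 2190 = 6.270 m³.
Wasting from the aeration tank: Q_w = V / θ_c = 6.270 / 8.40 = 0.7465 m³/d.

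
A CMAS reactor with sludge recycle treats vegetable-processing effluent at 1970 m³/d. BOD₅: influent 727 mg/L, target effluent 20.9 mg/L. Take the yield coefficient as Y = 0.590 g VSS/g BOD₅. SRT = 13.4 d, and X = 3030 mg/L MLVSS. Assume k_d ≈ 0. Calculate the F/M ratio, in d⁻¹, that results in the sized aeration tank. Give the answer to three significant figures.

F/M ≈ 0.130 d⁻¹

With k_d = 0 the design equation reduces to V = Y Q (S₀−S) θ_c / X = 0.590 × 1970 × (727 − 20.9) × 13.4 / 3030 = 3629 m³.
Food-to-microorganism ratio F/M = Q S₀ / (V X) = 1970 × 727 / (3629 × 3030) = 0.1302 d⁻¹.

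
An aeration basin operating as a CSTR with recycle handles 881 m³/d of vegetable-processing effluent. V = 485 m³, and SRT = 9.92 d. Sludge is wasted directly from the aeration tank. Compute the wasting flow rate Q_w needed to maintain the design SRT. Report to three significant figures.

For wasting at MLVSS concentration, Q_w = V/θ_c = 485.0/9.92 = 48.89 m³/d.

Q_w ≈ 48.9 m³/d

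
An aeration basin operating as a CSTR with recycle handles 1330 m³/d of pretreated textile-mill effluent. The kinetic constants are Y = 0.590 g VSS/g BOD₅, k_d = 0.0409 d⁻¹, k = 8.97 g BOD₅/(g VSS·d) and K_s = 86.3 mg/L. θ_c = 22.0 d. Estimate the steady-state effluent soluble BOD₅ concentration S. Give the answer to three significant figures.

Effluent substrate depends only on kinetics and SRT: S = K_s(1 + k_d θ_c) / [θ_c(Yk − k_d) − 1] = 86.3 × (1 + 0.0409 × 22.0) / [22.0 × (0.590 × 8.97 − 0.0409) − 1] = 164.0 / 114.5 = 1.432 mg/L.

S ≈ 1.43 mg/L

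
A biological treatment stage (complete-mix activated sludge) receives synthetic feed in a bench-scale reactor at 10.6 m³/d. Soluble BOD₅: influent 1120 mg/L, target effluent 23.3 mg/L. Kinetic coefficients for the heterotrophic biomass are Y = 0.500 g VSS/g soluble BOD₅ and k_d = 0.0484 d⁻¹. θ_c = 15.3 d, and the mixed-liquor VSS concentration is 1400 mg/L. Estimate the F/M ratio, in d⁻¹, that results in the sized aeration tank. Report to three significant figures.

Rearranging the biomass balance for a CMAS with decay, V = Y·Q·ΔS·θ_c / [X·(1+k_d θ_c)] = 0.500 × 10.6 × (1120 − 23.3) × 15.3 / [1400 × (1 + 0.0484 × 15.3)] = 8.89×10^4 / 2437 = 36.50 m³.
F/M = applied load / biomass = Q·S₀/(V·X) = 10.6 × 1120 / (36.50 × 1400) = 0.2324 d⁻¹.

F/M ≈ 0.232 d⁻¹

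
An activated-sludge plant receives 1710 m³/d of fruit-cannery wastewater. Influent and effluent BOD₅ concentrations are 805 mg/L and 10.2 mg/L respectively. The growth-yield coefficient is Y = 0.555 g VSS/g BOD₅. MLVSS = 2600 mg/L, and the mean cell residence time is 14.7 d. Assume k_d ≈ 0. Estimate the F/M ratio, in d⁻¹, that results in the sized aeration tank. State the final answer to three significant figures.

F/M ≈ 0.124 d⁻¹

Biomass mass balance (decay neglected): V·X = Y·Q·(S₀ − S)·θ_c, so V = 0.555 × 1710 × (805 − 10.2) × 14.7 / 2600 = 4265 m³.
Food-to-microorganism ratio F/M = Q S₀ / (V X) = 1710 × 805 / (4265 × 2600) = 0.1241 d⁻¹.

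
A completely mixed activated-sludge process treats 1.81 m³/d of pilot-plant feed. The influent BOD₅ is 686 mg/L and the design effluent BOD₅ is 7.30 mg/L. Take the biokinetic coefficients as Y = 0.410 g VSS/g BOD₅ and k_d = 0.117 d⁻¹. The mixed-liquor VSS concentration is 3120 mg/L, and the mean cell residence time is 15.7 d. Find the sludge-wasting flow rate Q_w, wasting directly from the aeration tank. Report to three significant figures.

Q_w ≈ 0.0569 m³/d

From the SRT design equation V = Y Q (S₀−S) θ_c / [X (1 + k_d θ_c)] = 0.410 × 1.81 × (686 − 7.30) × 15.7 / [3120 × (1 + 0.117 × 15.7)] = 7.91×10^3 / 8851 = 0.8934 m³.
For wasting at MLVSS concentration, Q_w = V/θ_c = 0.8934/15.7 = 0.05690 m³/d.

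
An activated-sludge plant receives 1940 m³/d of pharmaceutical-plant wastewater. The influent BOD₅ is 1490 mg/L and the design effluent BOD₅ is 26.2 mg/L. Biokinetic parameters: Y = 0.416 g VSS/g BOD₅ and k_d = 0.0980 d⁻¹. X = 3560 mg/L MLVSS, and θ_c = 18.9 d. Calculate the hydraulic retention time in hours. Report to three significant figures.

Rearranging the biomass balance for a CMAS with decay, V = Y·Q·ΔS·θ_c / [X·(1+k_d θ_c)] = 0.416 × 1940 × (1490 − 26.2) × 18.9 / [3560 × (1 + 0.0980 × 18.9)] = 2.23×10^7 / 10154 = 2199 m³.
Hydraulic retention time τ = V/Q = 2199 / 1940 = 1.133 d = 27.20 h.

τ ≈ 27.2 h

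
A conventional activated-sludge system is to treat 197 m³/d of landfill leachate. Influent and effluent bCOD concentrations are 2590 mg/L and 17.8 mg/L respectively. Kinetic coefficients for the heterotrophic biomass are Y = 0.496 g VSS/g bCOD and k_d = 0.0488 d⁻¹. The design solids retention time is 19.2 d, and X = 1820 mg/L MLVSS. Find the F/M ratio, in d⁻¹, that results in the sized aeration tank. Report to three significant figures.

From the SRT design equation V = Y Q (S₀−S) θ_c / [X (1 + k_d θ_c)] = 0.496 × 197 × (2590 − 17.8) × 19.2 / [1820 × (1 + 0.0488 × 19.2)] = 4.83×10^6 / 3525 = 1369 m³.
F/M = applied load / biomass = Q·S₀/(V·X) = 197 × 2590 / (1369 × 1820) = 0.2048 d⁻¹.

F/M ≈ 0.205 d⁻¹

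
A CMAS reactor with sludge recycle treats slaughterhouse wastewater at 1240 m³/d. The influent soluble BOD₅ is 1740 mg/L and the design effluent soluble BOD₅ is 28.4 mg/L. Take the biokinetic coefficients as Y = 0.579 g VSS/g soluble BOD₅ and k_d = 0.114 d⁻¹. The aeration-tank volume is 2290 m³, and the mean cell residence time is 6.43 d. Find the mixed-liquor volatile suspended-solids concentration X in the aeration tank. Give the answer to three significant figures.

X ≈ 1990 mg/L

Solving the biomass balance for X: X = Y Q (S₀−S) θ_c / [V (1+k_d θ_c)] = 0.579 × 1240 × (1740 − 28.4) × 6.43 / [2290 × (1 + 0.114 × 6.43)] = 1991 mg/L.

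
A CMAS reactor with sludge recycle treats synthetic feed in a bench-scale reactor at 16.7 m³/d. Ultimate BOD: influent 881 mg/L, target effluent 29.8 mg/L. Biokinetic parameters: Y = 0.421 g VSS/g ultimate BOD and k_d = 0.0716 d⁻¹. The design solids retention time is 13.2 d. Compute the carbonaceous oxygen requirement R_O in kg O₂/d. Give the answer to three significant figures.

R_O ≈ 9.85 kg O₂/d

Y_obs = Y / (1 + k_d θ_c) = 0.421 / (1 + 0.0716 × 13.2) = 0.421 / 1.945 = 0.2164.
Q·(S₀ − S) = 16.7 × (881 − 29.8) × 10⁻³ = 14.22 kg/d removed.
Net sludge production P_X = 0.2164 × 14.22 = 3.077 kg VSS/d.
Carbonaceous O₂ demand = substrate oxidised − cell-mass equivalent = 14.22 − 1.42 × 3.077 = 9.846 kg O₂/d.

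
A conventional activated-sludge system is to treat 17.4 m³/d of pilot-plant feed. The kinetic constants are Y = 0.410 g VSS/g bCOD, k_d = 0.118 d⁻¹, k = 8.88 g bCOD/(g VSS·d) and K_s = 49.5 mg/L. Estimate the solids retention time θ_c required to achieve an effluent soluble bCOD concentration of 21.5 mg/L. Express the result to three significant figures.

From 1/θ_c = Y·k·S/(K_s + S) − k_d: Y·k·S/(K_s+S) = 0.410 × 8.88 × 21.5 / (49.5 + 21.5) = 1.102 d⁻¹.
θ_c = 1/(μ − k_d) = 1/(1.102 − 0.118) = 1/0.9845 = 1.016 d.

θ_c ≈ 1.02 d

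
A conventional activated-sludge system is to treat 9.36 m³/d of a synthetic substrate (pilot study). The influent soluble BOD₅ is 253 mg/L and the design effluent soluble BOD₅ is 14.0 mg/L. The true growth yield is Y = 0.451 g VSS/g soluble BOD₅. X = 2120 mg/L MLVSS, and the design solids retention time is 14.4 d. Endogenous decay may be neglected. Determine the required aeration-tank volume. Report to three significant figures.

Biomass mass balance (decay neglected): V·X = Y·Q·(S₀ − S)·θ_c, so V = 0.451 × 9.36 × (253 − 14.0) × 14.4 / 2120 = 6.853 m³.

V ≈ 6.85 m³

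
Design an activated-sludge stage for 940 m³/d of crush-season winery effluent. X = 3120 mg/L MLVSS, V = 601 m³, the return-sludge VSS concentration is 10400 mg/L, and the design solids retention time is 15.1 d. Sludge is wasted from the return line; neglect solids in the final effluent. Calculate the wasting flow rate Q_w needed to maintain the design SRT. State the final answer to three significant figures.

Q_w = (V·X)/(θ_c X_r) = 601.0 × 3120 / (15.1 × 10400) = 11.94 m³/d.

Q_w ≈ 11.9 m³/d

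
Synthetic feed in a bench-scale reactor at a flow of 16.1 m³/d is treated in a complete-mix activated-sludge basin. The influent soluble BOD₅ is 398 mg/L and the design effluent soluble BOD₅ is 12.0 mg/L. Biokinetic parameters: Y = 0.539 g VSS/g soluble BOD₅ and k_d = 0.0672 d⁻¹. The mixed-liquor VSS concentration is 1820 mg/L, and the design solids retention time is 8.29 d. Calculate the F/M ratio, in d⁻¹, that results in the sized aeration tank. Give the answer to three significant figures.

Steady-state biomass mass balance: V·X·(1 + k_d·θ_c) = Y·Q·(S₀ − S)·θ_c, so V = 0.539 × 16.1 × (398 − 12.0) × 8.29 / [1820 × (1 + 0.0672 × 8.29)] = 2.78×10^4 / 2834 = 9.799 m³.
F/M = applied load / biomass = Q·S₀/(V·X) = 16.1 × 398 / (9.799 × 1820) = 0.3593 d⁻¹.

F/M ≈ 0.359 d⁻¹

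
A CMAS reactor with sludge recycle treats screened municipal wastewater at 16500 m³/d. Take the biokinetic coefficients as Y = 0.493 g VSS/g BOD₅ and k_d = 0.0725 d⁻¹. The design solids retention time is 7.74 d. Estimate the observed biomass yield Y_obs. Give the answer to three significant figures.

Y_obs ≈ 0.316 g VSS/g BOD₅

Y_obs = Y / (1 + k_d θ_c) = 0.493 / (1 + 0.0725 × 7.74) = 0.493 / 1.561 = 0.3158.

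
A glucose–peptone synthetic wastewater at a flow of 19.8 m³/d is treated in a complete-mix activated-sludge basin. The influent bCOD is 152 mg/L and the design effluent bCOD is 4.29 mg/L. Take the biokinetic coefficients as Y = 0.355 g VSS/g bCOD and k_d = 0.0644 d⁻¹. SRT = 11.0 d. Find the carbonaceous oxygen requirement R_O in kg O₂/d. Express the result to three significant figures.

R_O ≈ 2.06 kg O₂/d

Correct the yield for decay: Y_obs = Y/(1 + k_d θ_c) = 0.355 / (1 + 0.0644 × 11.0) = 0.355 / 1.708 = 0.2078.
ΔS = 152 − 4.29 = 147.7 mg/L, so the substrate removal rate is 19.8 × 147.7/1000 = 2.925 kg bCOD/d.
Biomass synthesised: P_X = Y_obs × 2.925 = 0.6077 kg VSS/d.
R_O = Q·(S₀ − S) − 1.42·P_X = 2.925 − 1.42 × 0.6077 = 2.062 kg O₂/d.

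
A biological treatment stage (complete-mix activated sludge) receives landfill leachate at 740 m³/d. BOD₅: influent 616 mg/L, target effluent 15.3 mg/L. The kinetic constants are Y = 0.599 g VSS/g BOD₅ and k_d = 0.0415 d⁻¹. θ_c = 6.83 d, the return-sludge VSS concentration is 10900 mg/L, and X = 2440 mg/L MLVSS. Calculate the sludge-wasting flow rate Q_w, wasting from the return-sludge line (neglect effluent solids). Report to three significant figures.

Q_w ≈ 19.0 m³/d

From the SRT design equation V = Y Q (S₀−S) θ_c / [X (1 + k_d θ_c)] = 0.599 × 740 × (616 − 15.3) × 6.83 / [2440 × (1 + 0.0415 × 6.83)] = 1.82×10^6 / 3132 = 580.7 m³.
Q_w = (V·X)/(θ_c X_r) = 580.7 × 2440 / (6.83 × 10900) = 19.03 m³/d.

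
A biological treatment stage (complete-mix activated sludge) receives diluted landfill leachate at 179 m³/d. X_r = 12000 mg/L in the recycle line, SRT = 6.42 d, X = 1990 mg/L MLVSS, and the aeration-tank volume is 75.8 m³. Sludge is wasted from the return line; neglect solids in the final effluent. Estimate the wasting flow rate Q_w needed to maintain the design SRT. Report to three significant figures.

Q_w ≈ 1.96 m³/d

Wasting from the return line (neglecting effluent solids): Q_w = V·X / (θ_c·X_r) = 75.80 × 1990 / (6.42 × 12000) = 1.958 m³/d.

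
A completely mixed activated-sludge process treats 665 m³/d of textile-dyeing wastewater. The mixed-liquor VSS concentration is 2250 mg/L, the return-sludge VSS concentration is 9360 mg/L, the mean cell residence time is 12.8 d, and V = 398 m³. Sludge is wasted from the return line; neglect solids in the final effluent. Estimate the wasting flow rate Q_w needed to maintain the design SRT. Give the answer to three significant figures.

θ_c = V·X/(Q_w·X_r) when wasting from the recycle, so Q_w = V·X/(θ_c·X_r) = 398.0 × 2250 / (12.8 × 9360) = 7.474 m³/d.

Q_w ≈ 7.47 m³/d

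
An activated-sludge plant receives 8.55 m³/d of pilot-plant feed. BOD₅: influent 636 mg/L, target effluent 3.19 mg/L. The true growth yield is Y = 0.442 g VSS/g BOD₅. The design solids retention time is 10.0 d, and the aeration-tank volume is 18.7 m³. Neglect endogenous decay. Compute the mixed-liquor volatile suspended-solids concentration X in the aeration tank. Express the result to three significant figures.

X ≈ 1280 mg/L

X = Y·Q·ΔS·θ_c / V = 0.442 × 8.55 × (636 − 3.19) × 10.0 / 18.7 = 1279 mg/L.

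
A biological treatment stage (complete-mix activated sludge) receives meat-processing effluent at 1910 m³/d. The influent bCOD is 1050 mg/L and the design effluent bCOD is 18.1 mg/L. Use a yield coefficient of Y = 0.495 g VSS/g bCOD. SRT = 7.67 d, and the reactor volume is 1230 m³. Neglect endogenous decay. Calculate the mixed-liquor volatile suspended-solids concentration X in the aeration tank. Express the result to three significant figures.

X ≈ 6080 mg/L

From V·X = Y·Q·(S₀ − S)·θ_c (decay neglected): X = 0.495 × 1910 × (1050 − 18.1) × 7.67 / 1230 = 6084 mg/L.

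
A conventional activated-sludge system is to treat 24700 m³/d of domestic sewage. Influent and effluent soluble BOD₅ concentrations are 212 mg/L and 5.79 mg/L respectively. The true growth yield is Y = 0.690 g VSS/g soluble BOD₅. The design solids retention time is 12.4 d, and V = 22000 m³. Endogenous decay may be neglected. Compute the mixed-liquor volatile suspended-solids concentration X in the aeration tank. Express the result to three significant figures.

From V·X = Y·Q·(S₀ − S)·θ_c (decay neglected): X = 0.690 × 24700 × (212 − 5.79) × 12.4 / 22000 = 1981 mg/L.

X ≈ 1980 mg/L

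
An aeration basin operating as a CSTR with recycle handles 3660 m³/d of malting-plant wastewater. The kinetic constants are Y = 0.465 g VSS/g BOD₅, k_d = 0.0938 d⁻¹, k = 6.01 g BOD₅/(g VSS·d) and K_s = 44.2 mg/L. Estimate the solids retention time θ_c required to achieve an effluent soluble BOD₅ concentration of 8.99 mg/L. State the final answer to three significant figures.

θ_c ≈ 2.64 d

Specific growth rate at S = 8.99 mg/L: μ = YkS/(K_s+S) = 0.465·6.01·8.99/(44.2+8.99) = 0.4723 d⁻¹.
Then 1/θ_c = μ − k_d = 0.4723 − 0.0938 = 0.3785 d⁻¹, giving θ_c = 2.642 d.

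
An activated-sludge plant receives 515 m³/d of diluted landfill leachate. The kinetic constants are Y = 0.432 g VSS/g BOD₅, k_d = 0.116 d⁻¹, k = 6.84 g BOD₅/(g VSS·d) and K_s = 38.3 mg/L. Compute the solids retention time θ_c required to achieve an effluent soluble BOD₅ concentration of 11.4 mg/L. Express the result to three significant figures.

Specific growth rate at S = 11.4 mg/L: μ = YkS/(K_s+S) = 0.432·6.84·11.4/(38.3+11.4) = 0.6778 d⁻¹.
1/θ_c = 0.6778 − 0.116 = 0.5618 d⁻¹, so θ_c = 1.780 d.

θ_c ≈ 1.78 d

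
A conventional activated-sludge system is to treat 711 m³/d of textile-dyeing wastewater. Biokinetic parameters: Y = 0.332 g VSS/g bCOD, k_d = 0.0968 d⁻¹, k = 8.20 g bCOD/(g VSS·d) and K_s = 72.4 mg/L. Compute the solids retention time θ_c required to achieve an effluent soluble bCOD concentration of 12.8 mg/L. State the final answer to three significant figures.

θ_c ≈ 3.20 d

Specific growth rate at S = 12.8 mg/L: μ = YkS/(K_s+S) = 0.332·8.20·12.8/(72.4+12.8) = 0.4090 d⁻¹.
θ_c = 1/(μ − k_d) = 1/(0.4090 − 0.0968) = 1/0.3122 = 3.203 d.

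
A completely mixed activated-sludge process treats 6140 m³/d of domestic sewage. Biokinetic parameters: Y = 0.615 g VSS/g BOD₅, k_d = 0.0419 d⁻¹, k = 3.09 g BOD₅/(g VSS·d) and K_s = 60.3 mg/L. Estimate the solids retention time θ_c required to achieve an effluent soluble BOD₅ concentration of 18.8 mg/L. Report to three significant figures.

θ_c ≈ 2.44 d

At the target effluent, Y k S/(K_s+S) = 0.615×3.09×18.8/79.10 = 0.4517 d⁻¹.
Then 1/θ_c = μ − k_d = 0.4517 − 0.0419 = 0.4098 d⁻¹, giving θ_c = 2.440 d.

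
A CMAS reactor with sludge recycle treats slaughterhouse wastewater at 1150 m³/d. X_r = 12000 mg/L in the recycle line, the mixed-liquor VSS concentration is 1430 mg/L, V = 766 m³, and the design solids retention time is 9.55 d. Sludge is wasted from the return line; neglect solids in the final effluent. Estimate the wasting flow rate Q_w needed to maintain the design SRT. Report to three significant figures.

θ_c = V·X/(Q_w·X_r) when wasting from the recycle, so Q_w = V·X/(θ_c·X_r) = 766.0 × 1430 / (9.55 × 12000) = 9.558 m³/d.

Q_w ≈ 9.56 m³/d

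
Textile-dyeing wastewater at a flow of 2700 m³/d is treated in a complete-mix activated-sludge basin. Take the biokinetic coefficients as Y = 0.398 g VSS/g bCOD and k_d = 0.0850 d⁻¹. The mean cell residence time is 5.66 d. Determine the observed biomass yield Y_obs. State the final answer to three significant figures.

Y_obs ≈ 0.269 g VSS/g bCOD

Correct the yield for decay: Y_obs = Y/(1 + k_d θ_c) = 0.398 / (1 + 0.0850 × 5.66) = 0.398 / 1.481 = 0.2687.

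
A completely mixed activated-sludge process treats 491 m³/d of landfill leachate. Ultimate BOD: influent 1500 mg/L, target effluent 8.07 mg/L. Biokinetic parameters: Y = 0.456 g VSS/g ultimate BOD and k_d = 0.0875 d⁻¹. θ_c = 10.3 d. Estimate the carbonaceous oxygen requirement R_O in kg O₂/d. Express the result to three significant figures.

The observed yield is Y_obs = Y/(1 + k_d·θ_c) = 0.456 / (1 + 0.0875 × 10.3) = 0.456 / 1.901 = 0.2398 g VSS per g ultimate BOD removed.
Q·(S₀ − S) = 491 × (1500 − 8.07) × 10⁻³ = 732.5 kg/d removed.
P_X = Y_obs·Q·(S₀ − S) = 0.2398 × 732.5 = 175.7 kg VSS/d.
Carbonaceous O₂ demand = substrate oxidised − cell-mass equivalent = 732.5 − 1.42 × 175.7 = 483.1 kg O₂/d.

R_O ≈ 483 kg O₂/d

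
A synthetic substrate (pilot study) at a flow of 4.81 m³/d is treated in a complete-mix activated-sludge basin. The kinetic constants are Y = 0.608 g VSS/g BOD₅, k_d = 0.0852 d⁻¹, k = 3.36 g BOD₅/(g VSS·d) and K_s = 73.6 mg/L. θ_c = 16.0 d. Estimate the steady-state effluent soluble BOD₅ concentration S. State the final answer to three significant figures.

From the Monod/SRT balance for a CMAS, S = K_s·(1+k_d θ_c)/[θ_c·(Y k − k_d) − 1] = 73.6 × (1 + 0.0852 × 16.0) / [16.0 × (0.608 × 3.36 − 0.0852) − 1] = 173.9 / 30.32 = 5.736 mg/L.

S ≈ 5.74 mg/L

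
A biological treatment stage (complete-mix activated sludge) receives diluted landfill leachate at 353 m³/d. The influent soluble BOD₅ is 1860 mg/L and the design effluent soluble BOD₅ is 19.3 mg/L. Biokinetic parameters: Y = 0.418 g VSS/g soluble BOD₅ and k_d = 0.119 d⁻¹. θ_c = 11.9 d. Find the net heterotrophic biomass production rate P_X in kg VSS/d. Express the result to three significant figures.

P_X ≈ 112 kg VSS/d

Y_obs = Y / (1 + k_d θ_c) = 0.418 / (1 + 0.119 × 11.9) = 0.418 / 2.416 = 0.1730.
Mass of soluble BOD₅ removed per day: Q(S₀ − S) = 353 × 1841 g/m³ = 649.8 kg/d.
Net biomass production P_X = Y_obs × Q·(S₀ − S) = 0.1730 × 649.8 = 112.4 kg VSS/d.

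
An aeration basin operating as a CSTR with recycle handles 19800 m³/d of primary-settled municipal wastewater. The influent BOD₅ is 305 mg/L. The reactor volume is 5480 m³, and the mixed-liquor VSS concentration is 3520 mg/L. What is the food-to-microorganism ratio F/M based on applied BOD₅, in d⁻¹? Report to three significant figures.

Food-to-microorganism ratio F/M = Q S₀ / (V X) = 19800 × 305 / (5480 × 3520) = 0.3131 d⁻¹.

F/M ≈ 0.313 d⁻¹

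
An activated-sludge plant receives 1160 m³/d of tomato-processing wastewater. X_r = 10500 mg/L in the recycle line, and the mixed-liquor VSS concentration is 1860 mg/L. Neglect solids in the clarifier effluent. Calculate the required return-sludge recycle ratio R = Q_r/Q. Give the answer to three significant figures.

R ≈ 0.215

Solids balance on the clarifier gives (1+R)X = R·X_r, so R = X/(X_r − X) = 1860 / (10500 − 1860) = 0.2153.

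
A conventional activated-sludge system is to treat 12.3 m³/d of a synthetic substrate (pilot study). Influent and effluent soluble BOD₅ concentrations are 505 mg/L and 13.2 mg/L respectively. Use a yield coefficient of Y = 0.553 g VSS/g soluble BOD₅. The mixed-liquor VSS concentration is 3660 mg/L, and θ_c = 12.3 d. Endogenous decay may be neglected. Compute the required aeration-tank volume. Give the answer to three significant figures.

With k_d = 0 the design equation reduces to V = Y Q (S₀−S) θ_c / X = 0.553 × 12.3 × (505 − 13.2) × 12.3 / 3660 = 11.24 m³.

V ≈ 11.2 m³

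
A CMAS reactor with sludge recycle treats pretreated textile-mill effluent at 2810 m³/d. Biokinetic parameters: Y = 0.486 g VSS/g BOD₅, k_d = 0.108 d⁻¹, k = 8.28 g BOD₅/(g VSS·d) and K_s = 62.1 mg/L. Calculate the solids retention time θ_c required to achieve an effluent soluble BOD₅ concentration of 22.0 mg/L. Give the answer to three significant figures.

From 1/θ_c = Y·k·S/(K_s + S) − k_d: Y·k·S/(K_s+S) = 0.486 × 8.28 × 22.0 / (62.1 + 22.0) = 1.053 d⁻¹.
θ_c = 1/(μ − k_d) = 1/(1.053 − 0.108) = 1/0.9447 = 1.059 d.

θ_c ≈ 1.06 d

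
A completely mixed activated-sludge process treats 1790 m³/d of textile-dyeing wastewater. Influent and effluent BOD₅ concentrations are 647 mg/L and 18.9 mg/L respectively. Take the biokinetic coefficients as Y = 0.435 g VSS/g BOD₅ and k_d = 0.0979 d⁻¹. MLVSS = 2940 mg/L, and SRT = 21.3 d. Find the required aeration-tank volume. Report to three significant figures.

Steady-state biomass mass balance: V·X·(1 + k_d·θ_c) = Y·Q·(S₀ − S)·θ_c, so V = 0.435 × 1790 × (647 − 18.9) × 21.3 / [2940 × (1 + 0.0979 × 21.3)] = 1.04×10^7 / 9071 = 1148 m³.

V ≈ 1150 m³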